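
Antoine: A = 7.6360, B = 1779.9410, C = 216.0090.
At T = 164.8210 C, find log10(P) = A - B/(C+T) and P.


C+T = 380.8300
B/(C+T) = 4.6738
log10(P) = 7.6360 - 4.6738 = 2.9622
P = 10^2.9622 = 916.5442 mmHg

916.5442 mmHg


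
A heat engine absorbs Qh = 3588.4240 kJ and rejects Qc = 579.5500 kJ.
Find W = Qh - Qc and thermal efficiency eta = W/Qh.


W = 3588.4240 - 579.5500 = 3008.8740 kJ
eta = 3008.8740 / 3588.4240 = 0.8385 = 83.8495%

W = 3008.8740 kJ, eta = 83.8495%


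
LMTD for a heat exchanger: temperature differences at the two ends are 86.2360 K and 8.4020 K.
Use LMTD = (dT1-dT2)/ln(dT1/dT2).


dT1/dT2 = 10.2637
ln(dT1/dT2) = 2.3286
LMTD = 77.8340 / 2.3286 = 33.4250 K

33.4250 K


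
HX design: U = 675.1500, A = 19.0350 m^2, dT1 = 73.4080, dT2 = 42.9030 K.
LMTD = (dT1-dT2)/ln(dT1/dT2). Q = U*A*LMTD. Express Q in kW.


LMTD = 56.7967 K
Q = 675.1500 * 19.0350 * 56.7967 = 729921.5262 W = 729.9215 kW

729.9215 kW


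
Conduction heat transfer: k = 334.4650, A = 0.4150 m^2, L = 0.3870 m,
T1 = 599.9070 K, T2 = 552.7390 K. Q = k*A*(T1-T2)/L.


dT = 47.1680 K
Q = 334.4650 * 0.4150 * 47.1680 / 0.3870 = 16917.4644 W

16917.4644 W


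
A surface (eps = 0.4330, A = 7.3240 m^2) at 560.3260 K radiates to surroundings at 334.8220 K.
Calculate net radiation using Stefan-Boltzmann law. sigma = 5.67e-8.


T^4 = 9.8574e+10
Tsurr^4 = 1.2568e+10
Q = 0.4330 * 5.67e-8 * 7.3240 * 8.6006e+10 = 15465.0155 W

15465.0155 W


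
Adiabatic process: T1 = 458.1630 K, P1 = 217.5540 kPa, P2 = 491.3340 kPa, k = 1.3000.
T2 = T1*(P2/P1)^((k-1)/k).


(k-1)/k = 0.2308
(P2/P1)^exp = 1.2068
T2 = 458.1630 * 1.2068 = 552.9278 K

552.9278 K


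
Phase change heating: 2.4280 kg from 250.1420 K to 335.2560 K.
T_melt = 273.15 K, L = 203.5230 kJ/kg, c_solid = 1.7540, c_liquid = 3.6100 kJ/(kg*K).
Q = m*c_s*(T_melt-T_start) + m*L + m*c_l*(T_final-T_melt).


Q1 (sensible, solid) = 2.4280 * 1.7540 * 23.0080 = 97.9844 kJ
Q2 (latent) = 2.4280 * 203.5230 = 494.1538 kJ
Q3 (sensible, liquid) = 2.4280 * 3.6100 * 62.1060 = 544.3641 kJ
Q_total = 1136.5023 kJ

1136.5023 kJ


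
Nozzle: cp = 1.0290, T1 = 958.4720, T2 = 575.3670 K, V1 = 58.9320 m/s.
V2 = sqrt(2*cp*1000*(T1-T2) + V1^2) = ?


dT = 383.1050 K
2*cp*1000*dT = 788430.0900
V1^2 = 3472.9806
V2 = sqrt(791903.0706) = 889.8894 m/s

889.8894 m/s


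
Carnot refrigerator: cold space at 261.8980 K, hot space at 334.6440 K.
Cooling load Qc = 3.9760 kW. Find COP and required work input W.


COP = 261.8980 / 72.7460 = 3.6002
W = 3.9760 / 3.6002 = 1.1044 kW

COP = 3.6002, W = 1.1044 kW


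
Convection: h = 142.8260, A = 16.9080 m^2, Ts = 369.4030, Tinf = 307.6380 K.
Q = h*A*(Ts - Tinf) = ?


dT = 61.7650 K
Q = 142.8260 * 16.9080 * 61.7650 = 149156.4225 W

149156.4225 W


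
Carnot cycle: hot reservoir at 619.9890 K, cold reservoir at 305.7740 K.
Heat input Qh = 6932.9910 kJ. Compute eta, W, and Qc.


eta = 1 - 305.7740/619.9890 = 0.5068
W = 0.5068 * 6932.9910 = 3513.6910 kJ
Qc = 6932.9910 - 3513.6910 = 3419.3000 kJ

eta = 50.6807%, W = 3513.6910 kJ, Qc = 3419.3000 kJ


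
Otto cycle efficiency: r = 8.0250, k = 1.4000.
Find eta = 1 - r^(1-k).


r^(k-1) = 2.3003
eta = 1 - 1/2.3003 = 0.5653 = 56.5268%

56.5268%


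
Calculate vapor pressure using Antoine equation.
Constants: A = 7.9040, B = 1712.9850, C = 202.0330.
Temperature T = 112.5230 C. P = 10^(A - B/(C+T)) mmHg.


C+T = 314.5560
B/(C+T) = 5.4457
log10(P) = 7.9040 - 5.4457 = 2.4583
P = 10^2.4583 = 287.2609 mmHg

287.2609 mmHg


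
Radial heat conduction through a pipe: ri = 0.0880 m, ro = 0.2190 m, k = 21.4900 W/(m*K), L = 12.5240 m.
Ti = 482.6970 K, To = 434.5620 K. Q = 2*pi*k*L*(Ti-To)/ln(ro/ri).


dT = 48.1350 K
ln(ro/ri) = 0.9117
Q = 2*pi*21.4900*12.5240*48.1350 / 0.9117 = 89279.4965 W

89279.4965 W


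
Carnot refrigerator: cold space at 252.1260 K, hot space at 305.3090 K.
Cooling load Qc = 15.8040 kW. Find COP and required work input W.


COP = 252.1260 / 53.1830 = 4.7407
W = 15.8040 / 4.7407 = 3.3337 kW

COP = 4.7407, W = 3.3337 kW


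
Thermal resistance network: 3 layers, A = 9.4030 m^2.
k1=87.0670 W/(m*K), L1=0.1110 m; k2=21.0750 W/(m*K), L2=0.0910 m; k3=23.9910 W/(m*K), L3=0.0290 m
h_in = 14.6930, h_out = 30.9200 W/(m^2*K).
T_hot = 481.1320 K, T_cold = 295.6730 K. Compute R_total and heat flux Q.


R_conv_in = 1/(14.6930*9.4030) = 0.0072
R_1 = 0.1110/(87.0670*9.4030) = 0.0001
R_2 = 0.0910/(21.0750*9.4030) = 0.0005
R_3 = 0.0290/(23.9910*9.4030) = 0.0001
R_conv_out = 1/(30.9200*9.4030) = 0.0034
R_total = 0.0114 K/W
Q = 185.4590 / 0.0114 = 16267.0395 W

R_total = 0.0114 K/W, Q = 16267.0395 W


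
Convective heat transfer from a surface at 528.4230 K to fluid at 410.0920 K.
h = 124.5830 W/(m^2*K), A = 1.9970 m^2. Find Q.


dT = 118.3310 K
Q = 124.5830 * 1.9970 * 118.3310 = 29439.8359 W

29439.8359 W


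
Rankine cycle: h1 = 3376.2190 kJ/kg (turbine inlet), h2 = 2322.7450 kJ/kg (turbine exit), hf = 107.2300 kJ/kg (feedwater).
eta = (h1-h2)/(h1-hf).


W = 1053.4740 kJ/kg
Q_in = 3268.9890 kJ/kg
eta = 0.3223 = 32.2263%

eta = 32.2263%


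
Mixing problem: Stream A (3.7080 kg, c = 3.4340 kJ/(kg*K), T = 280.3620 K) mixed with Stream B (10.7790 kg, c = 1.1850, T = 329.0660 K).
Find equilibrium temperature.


num = 7773.1235
den = 25.5064
Tf = 304.7520 K

304.7520 K


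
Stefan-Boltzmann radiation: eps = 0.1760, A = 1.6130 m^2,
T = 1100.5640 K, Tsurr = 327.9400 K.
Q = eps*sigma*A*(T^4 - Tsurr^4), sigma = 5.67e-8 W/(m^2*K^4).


T^4 = 1.4671e+12
Tsurr^4 = 1.1566e+10
Q = 0.1760 * 5.67e-8 * 1.6130 * 1.4555e+12 = 23429.0133 W

23429.0133 W


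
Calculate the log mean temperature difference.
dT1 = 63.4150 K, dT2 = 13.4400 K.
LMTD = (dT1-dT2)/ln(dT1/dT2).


dT1/dT2 = 4.7184
ln(dT1/dT2) = 1.5515
LMTD = 49.9750 / 1.5515 = 32.2115 K

32.2115 K


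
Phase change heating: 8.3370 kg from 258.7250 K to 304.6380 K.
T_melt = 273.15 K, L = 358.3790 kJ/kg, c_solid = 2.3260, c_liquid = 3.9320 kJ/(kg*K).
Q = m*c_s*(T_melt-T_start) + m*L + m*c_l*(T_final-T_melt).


Q1 (sensible, solid) = 8.3370 * 2.3260 * 14.4250 = 279.7276 kJ
Q2 (latent) = 8.3370 * 358.3790 = 2987.8057 kJ
Q3 (sensible, liquid) = 8.3370 * 3.9320 * 31.4880 = 1032.2108 kJ
Q_total = 4299.7441 kJ

4299.7441 kJ


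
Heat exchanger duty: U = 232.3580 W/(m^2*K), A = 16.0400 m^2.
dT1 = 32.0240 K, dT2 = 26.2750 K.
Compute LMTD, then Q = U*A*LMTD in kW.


LMTD = 29.0548 K
Q = 232.3580 * 16.0400 * 29.0548 = 108287.7639 W = 108.2878 kW

108.2878 kW


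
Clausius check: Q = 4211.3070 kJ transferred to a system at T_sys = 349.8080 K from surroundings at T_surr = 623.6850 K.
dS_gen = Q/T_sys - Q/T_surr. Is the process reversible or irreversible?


dS_sys = 4211.3070/349.8080 = 12.0389 kJ/K
dS_surr = -4211.3070/623.6850 = -6.7523 kJ/K
dS_gen = 12.0389 - 6.7523 = 5.2866 kJ/K (irreversible)

dS_gen = 5.2866 kJ/K, irreversible


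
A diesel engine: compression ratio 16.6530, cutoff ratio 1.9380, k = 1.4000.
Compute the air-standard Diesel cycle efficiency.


r^(k-1) = 3.0803
rc^k = 2.5252
eta = 0.6230 = 62.2951%

62.2951%


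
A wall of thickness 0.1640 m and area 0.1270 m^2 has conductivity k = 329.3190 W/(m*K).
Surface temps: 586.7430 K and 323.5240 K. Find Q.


dT = 263.2190 K
Q = 329.3190 * 0.1270 * 263.2190 / 0.1640 = 67126.4833 W

67126.4833 W


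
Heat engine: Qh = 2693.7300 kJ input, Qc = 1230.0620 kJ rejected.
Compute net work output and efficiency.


W = 2693.7300 - 1230.0620 = 1463.6680 kJ
eta = 1463.6680 / 2693.7300 = 0.5434 = 54.3361%

W = 1463.6680 kJ, eta = 54.3361%


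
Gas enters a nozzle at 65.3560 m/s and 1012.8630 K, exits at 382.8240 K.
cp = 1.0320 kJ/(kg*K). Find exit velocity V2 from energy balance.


dT = 630.0390 K
2*cp*1000*dT = 1300400.4960
V1^2 = 4271.4067
V2 = sqrt(1304671.9027) = 1142.2224 m/s

1142.2224 m/s


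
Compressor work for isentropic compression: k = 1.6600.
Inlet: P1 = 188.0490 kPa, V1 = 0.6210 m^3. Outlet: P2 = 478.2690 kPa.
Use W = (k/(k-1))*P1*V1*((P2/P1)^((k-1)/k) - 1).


(k-1)/k = 0.3976
(P2/P1)^exp = 1.4494
W = 2.5152 * 188.0490 * 0.6210 * (1.4494 - 1) = 131.9912 kJ

131.9912 kJ


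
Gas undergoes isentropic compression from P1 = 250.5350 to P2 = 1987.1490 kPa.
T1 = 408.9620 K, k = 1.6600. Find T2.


(k-1)/k = 0.3976
(P2/P1)^exp = 2.2781
T2 = 408.9620 * 2.2781 = 931.6668 K

931.6668 K


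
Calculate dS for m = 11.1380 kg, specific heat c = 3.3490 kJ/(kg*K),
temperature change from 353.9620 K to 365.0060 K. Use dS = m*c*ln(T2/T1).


T2/T1 = 1.0312
ln(T2/T1) = 0.0307
dS = 11.1380 * 3.3490 * 0.0307 = 1.1460 kJ/K

1.1460 kJ/K


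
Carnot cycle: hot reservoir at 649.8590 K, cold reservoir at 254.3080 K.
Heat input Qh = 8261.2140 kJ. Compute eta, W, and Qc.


eta = 1 - 254.3080/649.8590 = 0.6087
W = 0.6087 * 8261.2140 = 5028.3699 kJ
Qc = 8261.2140 - 5028.3699 = 3232.8441 kJ

eta = 60.8672%, W = 5028.3699 kJ, Qc = 3232.8441 kJ


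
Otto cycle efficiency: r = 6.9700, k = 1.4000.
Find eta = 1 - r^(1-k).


r^(k-1) = 2.1742
eta = 1 - 1/2.1742 = 0.5401 = 54.0054%

54.0054%


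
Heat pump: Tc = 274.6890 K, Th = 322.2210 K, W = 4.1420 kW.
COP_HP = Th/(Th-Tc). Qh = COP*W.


COP = 322.2210 / 47.5320 = 6.7790
Qh = 6.7790 * 4.1420 = 28.0788 kW

COP = 6.7790, Qh = 28.0788 kW


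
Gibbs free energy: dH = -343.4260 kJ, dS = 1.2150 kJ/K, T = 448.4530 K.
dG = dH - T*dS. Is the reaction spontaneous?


T*dS = 448.4530 * 1.2150 = 544.8704 kJ
dG = -343.4260 - 544.8704 = -888.2964 kJ (spontaneous)

dG = -888.2964 kJ, spontaneous


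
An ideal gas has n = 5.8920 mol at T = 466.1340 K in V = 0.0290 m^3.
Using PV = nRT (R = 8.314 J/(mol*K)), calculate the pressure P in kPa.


P = nRT/V = 5.8920 * 8.314 * 466.1340 / 0.0290
= 22834.0811 / 0.0290 = 787382.1084 Pa = 787.3821 kPa

787.3821 kPa


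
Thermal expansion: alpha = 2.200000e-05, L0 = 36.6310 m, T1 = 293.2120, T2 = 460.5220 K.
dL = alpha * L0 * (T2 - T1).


dT = 167.3100 K
dL = 2.200000e-05 * 36.6310 * 167.3100 = 0.134832 m
L_final = 36.765832 m

dL = 0.134832 m


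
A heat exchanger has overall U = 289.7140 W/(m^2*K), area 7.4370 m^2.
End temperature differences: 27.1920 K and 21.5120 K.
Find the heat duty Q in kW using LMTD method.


LMTD = 24.2412 K
Q = 289.7140 * 7.4370 * 24.2412 = 52230.1492 W = 52.2301 kW

52.2301 kW


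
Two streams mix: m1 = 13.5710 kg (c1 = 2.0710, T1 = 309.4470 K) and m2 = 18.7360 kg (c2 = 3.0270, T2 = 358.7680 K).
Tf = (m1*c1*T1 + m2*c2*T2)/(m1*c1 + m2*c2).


num = 29044.2978
den = 84.8194
Tf = 342.4251 K

342.4251 K


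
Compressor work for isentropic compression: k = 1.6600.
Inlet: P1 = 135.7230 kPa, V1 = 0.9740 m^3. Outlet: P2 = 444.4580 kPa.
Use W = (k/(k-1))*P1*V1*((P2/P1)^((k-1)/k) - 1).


(k-1)/k = 0.3976
(P2/P1)^exp = 1.6026
W = 2.5152 * 135.7230 * 0.9740 * (1.6026 - 1) = 200.3629 kJ

200.3629 kJ


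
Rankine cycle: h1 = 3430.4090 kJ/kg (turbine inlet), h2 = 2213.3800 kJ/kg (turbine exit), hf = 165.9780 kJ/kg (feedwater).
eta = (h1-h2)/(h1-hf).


W = 1217.0290 kJ/kg
Q_in = 3264.4310 kJ/kg
eta = 0.3728 = 37.2815%

eta = 37.2815%


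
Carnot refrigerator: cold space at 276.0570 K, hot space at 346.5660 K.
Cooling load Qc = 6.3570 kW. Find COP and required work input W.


COP = 276.0570 / 70.5090 = 3.9152
W = 6.3570 / 3.9152 = 1.6237 kW

COP = 3.9152, W = 1.6237 kW


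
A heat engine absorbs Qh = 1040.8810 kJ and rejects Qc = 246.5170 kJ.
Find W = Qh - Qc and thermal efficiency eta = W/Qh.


W = 1040.8810 - 246.5170 = 794.3640 kJ
eta = 794.3640 / 1040.8810 = 0.7632 = 76.3165%

W = 794.3640 kJ, eta = 76.3165%


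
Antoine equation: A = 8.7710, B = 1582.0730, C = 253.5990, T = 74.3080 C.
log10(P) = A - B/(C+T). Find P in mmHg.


C+T = 327.9070
B/(C+T) = 4.8248
log10(P) = 8.7710 - 4.8248 = 3.9462
P = 10^3.9462 = 8835.6542 mmHg

8835.6542 mmHg


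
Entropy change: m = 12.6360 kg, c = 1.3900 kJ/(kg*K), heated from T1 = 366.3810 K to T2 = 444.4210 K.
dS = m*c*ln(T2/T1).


T2/T1 = 1.2130
ln(T2/T1) = 0.1931
dS = 12.6360 * 1.3900 * 0.1931 = 3.3916 kJ/K

3.3916 kJ/K


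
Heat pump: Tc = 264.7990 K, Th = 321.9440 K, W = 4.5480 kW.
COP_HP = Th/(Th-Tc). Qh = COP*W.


COP = 321.9440 / 57.1450 = 5.6338
Qh = 5.6338 * 4.5480 = 25.6226 kW

COP = 5.6338, Qh = 25.6226 kW


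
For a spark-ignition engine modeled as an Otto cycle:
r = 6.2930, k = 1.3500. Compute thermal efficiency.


r^(k-1) = 1.9037
eta = 1 - 1/1.9037 = 0.4747 = 47.4709%

47.4709%


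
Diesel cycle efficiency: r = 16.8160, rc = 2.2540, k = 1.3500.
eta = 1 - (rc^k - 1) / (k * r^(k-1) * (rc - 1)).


r^(k-1) = 2.6854
rc^k = 2.9956
eta = 0.5610 = 56.1020%

56.1020%


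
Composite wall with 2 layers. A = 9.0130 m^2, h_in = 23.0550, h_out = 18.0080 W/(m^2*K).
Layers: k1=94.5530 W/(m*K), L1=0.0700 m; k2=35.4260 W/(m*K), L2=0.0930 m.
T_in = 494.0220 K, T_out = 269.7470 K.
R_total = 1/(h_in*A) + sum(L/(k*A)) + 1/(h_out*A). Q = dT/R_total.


R_conv_in = 1/(23.0550*9.0130) = 0.0048
R_1 = 0.0700/(94.5530*9.0130) = 8.2140e-05
R_2 = 0.0930/(35.4260*9.0130) = 0.0003
R_conv_out = 1/(18.0080*9.0130) = 0.0062
R_total = 0.0113 K/W
Q = 224.2750 / 0.0113 = 19765.0551 W

R_total = 0.0113 K/W, Q = 19765.0551 W


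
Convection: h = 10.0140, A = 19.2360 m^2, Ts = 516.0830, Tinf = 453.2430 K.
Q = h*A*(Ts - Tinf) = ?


dT = 62.8400 K
Q = 10.0140 * 19.2360 * 62.8400 = 12104.8255 W

12104.8255 W


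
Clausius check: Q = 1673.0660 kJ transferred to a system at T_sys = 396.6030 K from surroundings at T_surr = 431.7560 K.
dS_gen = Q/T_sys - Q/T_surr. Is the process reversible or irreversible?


dS_sys = 1673.0660/396.6030 = 4.2185 kJ/K
dS_surr = -1673.0660/431.7560 = -3.8750 kJ/K
dS_gen = 4.2185 - 3.8750 = 0.3435 kJ/K (irreversible)

dS_gen = 0.3435 kJ/K, irreversible


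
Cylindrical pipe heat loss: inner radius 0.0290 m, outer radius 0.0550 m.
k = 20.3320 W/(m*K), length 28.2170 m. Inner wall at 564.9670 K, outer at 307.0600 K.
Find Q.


dT = 257.9070 K
ln(ro/ri) = 0.6400
Q = 2*pi*20.3320*28.2170*257.9070 / 0.6400 = 1452541.7208 W

1452541.7208 W


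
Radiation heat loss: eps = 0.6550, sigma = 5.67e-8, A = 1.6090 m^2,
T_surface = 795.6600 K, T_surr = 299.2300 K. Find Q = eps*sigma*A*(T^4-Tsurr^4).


T^4 = 4.0078e+11
Tsurr^4 = 8.0172e+09
Q = 0.6550 * 5.67e-8 * 1.6090 * 3.9277e+11 = 23470.0999 W

23470.0999 W


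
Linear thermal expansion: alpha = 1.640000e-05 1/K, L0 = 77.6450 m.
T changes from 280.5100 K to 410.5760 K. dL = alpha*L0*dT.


dT = 130.0660 K
dL = 1.640000e-05 * 77.6450 * 130.0660 = 0.165623 m
L_final = 77.810623 m

dL = 0.165623 m


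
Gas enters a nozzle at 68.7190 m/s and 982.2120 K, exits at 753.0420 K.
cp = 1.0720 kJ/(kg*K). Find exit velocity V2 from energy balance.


dT = 229.1700 K
2*cp*1000*dT = 491340.4800
V1^2 = 4722.3010
V2 = sqrt(496062.7810) = 704.3172 m/s

704.3172 m/s


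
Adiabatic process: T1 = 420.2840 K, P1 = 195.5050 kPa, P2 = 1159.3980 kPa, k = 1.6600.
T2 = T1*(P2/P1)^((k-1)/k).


(k-1)/k = 0.3976
(P2/P1)^exp = 2.0294
T2 = 420.2840 * 2.0294 = 852.9231 K

852.9231 K


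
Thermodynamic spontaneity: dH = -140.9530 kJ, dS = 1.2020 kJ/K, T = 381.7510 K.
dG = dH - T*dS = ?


T*dS = 381.7510 * 1.2020 = 458.8647 kJ
dG = -140.9530 - 458.8647 = -599.8177 kJ (spontaneous)

dG = -599.8177 kJ, spontaneous


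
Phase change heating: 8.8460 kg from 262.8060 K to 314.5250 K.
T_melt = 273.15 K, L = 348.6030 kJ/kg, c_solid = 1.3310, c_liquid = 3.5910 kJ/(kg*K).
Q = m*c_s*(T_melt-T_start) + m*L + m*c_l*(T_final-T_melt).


Q1 (sensible, solid) = 8.8460 * 1.3310 * 10.3440 = 121.7905 kJ
Q2 (latent) = 8.8460 * 348.6030 = 3083.7421 kJ
Q3 (sensible, liquid) = 8.8460 * 3.5910 * 41.3750 = 1314.3177 kJ
Q_total = 4519.8503 kJ

4519.8503 kJ


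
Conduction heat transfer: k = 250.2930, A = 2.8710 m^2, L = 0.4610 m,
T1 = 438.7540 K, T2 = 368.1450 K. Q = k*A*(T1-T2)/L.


dT = 70.6090 K
Q = 250.2930 * 2.8710 * 70.6090 / 0.4610 = 110062.9203 W

110062.9203 W


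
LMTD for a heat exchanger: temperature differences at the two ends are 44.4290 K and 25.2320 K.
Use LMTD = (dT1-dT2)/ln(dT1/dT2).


dT1/dT2 = 1.7608
ln(dT1/dT2) = 0.5658
LMTD = 19.1970 / 0.5658 = 33.9302 K

33.9302 K


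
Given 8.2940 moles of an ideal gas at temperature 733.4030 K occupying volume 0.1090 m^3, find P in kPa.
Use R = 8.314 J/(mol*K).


P = nRT/V = 8.2940 * 8.314 * 733.4030 / 0.1090
= 50572.7690 / 0.1090 = 463970.3580 Pa = 463.9704 kPa

463.9704 kPa


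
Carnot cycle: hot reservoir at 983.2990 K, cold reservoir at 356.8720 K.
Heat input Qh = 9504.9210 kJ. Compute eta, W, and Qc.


eta = 1 - 356.8720/983.2990 = 0.6371
W = 0.6371 * 9504.9210 = 6055.2682 kJ
Qc = 9504.9210 - 6055.2682 = 3449.6528 kJ

eta = 63.7067%, W = 6055.2682 kJ, Qc = 3449.6528 kJ


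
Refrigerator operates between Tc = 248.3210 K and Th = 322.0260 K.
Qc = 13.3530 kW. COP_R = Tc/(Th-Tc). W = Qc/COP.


COP = 248.3210 / 73.7050 = 3.3691
W = 13.3530 / 3.3691 = 3.9633 kW

COP = 3.3691, W = 3.9633 kW


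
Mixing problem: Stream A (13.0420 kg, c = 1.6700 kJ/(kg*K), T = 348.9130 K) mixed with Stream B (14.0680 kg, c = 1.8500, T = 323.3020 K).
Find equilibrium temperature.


num = 16013.5672
den = 47.8059
Tf = 334.9702 K

334.9702 K


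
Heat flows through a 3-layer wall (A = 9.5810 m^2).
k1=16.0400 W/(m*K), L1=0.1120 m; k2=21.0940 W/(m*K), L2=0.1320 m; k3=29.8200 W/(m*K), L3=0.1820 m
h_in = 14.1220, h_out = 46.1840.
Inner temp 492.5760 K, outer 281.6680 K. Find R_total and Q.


R_conv_in = 1/(14.1220*9.5810) = 0.0074
R_1 = 0.1120/(16.0400*9.5810) = 0.0007
R_2 = 0.1320/(21.0940*9.5810) = 0.0007
R_3 = 0.1820/(29.8200*9.5810) = 0.0006
R_conv_out = 1/(46.1840*9.5810) = 0.0023
R_total = 0.0117 K/W
Q = 210.9080 / 0.0117 = 18073.1040 W

R_total = 0.0117 K/W, Q = 18073.1040 W


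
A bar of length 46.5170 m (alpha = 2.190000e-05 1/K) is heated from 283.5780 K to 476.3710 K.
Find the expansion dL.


dT = 192.7930 K
dL = 2.190000e-05 * 46.5170 * 192.7930 = 0.196403 m
L_final = 46.713403 m

dL = 0.196403 m


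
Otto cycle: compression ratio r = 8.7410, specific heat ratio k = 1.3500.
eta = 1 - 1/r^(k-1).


r^(k-1) = 2.1357
eta = 1 - 1/2.1357 = 0.5318 = 53.1776%

53.1776%


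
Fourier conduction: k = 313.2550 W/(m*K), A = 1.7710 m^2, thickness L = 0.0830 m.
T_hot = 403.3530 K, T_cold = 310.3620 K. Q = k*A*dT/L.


dT = 92.9910 K
Q = 313.2550 * 1.7710 * 92.9910 / 0.0830 = 621554.7626 W

621554.7626 W


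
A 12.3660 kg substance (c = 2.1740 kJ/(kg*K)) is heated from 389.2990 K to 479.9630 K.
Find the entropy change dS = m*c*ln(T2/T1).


T2/T1 = 1.2329
ln(T2/T1) = 0.2094
dS = 12.3660 * 2.1740 * 0.2094 = 5.6284 kJ/K

5.6284 kJ/K


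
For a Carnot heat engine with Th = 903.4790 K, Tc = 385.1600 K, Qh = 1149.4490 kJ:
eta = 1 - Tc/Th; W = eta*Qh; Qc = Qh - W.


eta = 1 - 385.1600/903.4790 = 0.5737
W = 0.5737 * 1149.4490 = 659.4301 kJ
Qc = 1149.4490 - 659.4301 = 490.0189 kJ

eta = 57.3692%, W = 659.4301 kJ, Qc = 490.0189 kJ


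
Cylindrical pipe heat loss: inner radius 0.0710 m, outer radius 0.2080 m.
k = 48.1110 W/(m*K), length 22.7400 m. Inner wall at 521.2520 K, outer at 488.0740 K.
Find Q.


dT = 33.1780 K
ln(ro/ri) = 1.0749
Q = 2*pi*48.1110*22.7400*33.1780 / 1.0749 = 212184.5414 W

212184.5414 W


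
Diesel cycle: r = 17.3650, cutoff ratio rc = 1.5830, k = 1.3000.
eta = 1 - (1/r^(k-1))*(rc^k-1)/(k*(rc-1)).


r^(k-1) = 2.3545
rc^k = 1.8169
eta = 0.5422 = 54.2236%

54.2236%


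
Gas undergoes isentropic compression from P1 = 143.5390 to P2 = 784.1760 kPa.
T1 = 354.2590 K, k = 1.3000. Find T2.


(k-1)/k = 0.2308
(P2/P1)^exp = 1.4797
T2 = 354.2590 * 1.4797 = 524.2038 K

524.2038 K


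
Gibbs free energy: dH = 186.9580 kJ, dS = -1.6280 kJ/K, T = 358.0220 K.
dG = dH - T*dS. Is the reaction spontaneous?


T*dS = 358.0220 * -1.6280 = -582.8598 kJ
dG = 186.9580 + 582.8598 = 769.8178 kJ (non-spontaneous)

dG = 769.8178 kJ, non-spontaneous


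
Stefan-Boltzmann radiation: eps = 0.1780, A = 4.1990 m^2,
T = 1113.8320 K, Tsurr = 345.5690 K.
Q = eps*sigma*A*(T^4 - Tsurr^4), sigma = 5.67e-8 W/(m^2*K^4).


T^4 = 1.5391e+12
Tsurr^4 = 1.4261e+10
Q = 0.1780 * 5.67e-8 * 4.1990 * 1.5249e+12 = 64622.6950 W

64622.6950 W


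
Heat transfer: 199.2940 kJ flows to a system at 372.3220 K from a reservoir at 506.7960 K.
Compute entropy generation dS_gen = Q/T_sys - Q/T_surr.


dS_sys = 199.2940/372.3220 = 0.5353 kJ/K
dS_surr = -199.2940/506.7960 = -0.3932 kJ/K
dS_gen = 0.5353 - 0.3932 = 0.1420 kJ/K (irreversible)

dS_gen = 0.1420 kJ/K, irreversible


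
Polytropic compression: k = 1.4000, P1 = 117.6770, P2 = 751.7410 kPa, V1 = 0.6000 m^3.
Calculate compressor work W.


(k-1)/k = 0.2857
(P2/P1)^exp = 1.6987
W = 3.5000 * 117.6770 * 0.6000 * (1.6987 - 1) = 172.6552 kJ

172.6552 kJ


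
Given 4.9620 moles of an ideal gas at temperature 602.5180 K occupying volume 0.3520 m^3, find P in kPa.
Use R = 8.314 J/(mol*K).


P = nRT/V = 4.9620 * 8.314 * 602.5180 / 0.3520
= 24856.3185 / 0.3520 = 70614.5413 Pa = 70.6145 kPa

70.6145 kPa


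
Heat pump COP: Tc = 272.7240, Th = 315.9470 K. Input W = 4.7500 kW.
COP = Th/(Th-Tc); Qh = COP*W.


COP = 315.9470 / 43.2230 = 7.3097
Qh = 7.3097 * 4.7500 = 34.7211 kW

COP = 7.3097, Qh = 34.7211 kW


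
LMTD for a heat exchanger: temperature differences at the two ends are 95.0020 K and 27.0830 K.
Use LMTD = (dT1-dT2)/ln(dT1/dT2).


dT1/dT2 = 3.5078
ln(dT1/dT2) = 1.2550
LMTD = 67.9190 / 1.2550 = 54.1191 K

54.1191 K


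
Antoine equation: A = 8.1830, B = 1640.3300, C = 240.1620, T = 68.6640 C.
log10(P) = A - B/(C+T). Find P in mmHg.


C+T = 308.8260
B/(C+T) = 5.3115
log10(P) = 8.1830 - 5.3115 = 2.8715
P = 10^2.8715 = 743.8712 mmHg

743.8712 mmHg


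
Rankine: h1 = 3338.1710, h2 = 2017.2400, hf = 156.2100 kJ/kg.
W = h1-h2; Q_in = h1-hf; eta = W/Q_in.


W = 1320.9310 kJ/kg
Q_in = 3181.9610 kJ/kg
eta = 0.4151 = 41.5131%

eta = 41.5131%


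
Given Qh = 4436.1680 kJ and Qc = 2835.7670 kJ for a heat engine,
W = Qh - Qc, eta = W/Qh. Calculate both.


W = 4436.1680 - 2835.7670 = 1600.4010 kJ
eta = 1600.4010 / 4436.1680 = 0.3608 = 36.0762%

W = 1600.4010 kJ, eta = 36.0762%


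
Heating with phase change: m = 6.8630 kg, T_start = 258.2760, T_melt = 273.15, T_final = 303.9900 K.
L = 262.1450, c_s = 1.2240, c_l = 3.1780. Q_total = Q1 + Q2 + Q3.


Q1 (sensible, solid) = 6.8630 * 1.2240 * 14.8740 = 124.9462 kJ
Q2 (latent) = 6.8630 * 262.1450 = 1799.1011 kJ
Q3 (sensible, liquid) = 6.8630 * 3.1780 * 30.8400 = 672.6393 kJ
Q_total = 2596.6867 kJ

2596.6867 kJ


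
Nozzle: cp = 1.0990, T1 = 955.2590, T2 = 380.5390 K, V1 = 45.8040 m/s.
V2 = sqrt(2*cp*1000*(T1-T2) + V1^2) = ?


dT = 574.7200 K
2*cp*1000*dT = 1263234.5600
V1^2 = 2098.0064
V2 = sqrt(1265332.5664) = 1124.8700 m/s

1124.8700 m/s


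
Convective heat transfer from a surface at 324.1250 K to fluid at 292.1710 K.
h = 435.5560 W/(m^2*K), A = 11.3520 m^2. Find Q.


dT = 31.9540 K
Q = 435.5560 * 11.3520 * 31.9540 = 157994.3709 W

157994.3709 W


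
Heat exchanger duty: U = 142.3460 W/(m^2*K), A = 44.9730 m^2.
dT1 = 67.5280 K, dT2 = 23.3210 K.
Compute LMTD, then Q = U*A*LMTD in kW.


LMTD = 41.5797 K
Q = 142.3460 * 44.9730 * 41.5797 = 266181.6235 W = 266.1816 kW

266.1816 kW


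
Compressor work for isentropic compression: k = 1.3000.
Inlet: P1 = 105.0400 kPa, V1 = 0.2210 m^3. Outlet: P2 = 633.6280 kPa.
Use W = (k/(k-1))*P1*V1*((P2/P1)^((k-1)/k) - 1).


(k-1)/k = 0.2308
(P2/P1)^exp = 1.5139
W = 4.3333 * 105.0400 * 0.2210 * (1.5139 - 1) = 51.6996 kJ

51.6996 kJ


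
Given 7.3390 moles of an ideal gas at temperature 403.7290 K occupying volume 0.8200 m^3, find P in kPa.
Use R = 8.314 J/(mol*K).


P = nRT/V = 7.3390 * 8.314 * 403.7290 / 0.8200
= 24634.1087 / 0.8200 = 30041.5960 Pa = 30.0416 kPa

30.0416 kPa


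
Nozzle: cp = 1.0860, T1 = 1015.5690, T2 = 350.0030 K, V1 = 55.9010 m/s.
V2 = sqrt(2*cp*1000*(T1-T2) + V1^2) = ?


dT = 665.5660 K
2*cp*1000*dT = 1445609.3520
V1^2 = 3124.9218
V2 = sqrt(1448734.2738) = 1203.6338 m/s

1203.6338 m/s


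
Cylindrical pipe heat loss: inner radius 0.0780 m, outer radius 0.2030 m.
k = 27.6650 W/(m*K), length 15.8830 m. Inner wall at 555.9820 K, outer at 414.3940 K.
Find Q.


dT = 141.5880 K
ln(ro/ri) = 0.9565
Q = 2*pi*27.6650*15.8830*141.5880 / 0.9565 = 408682.3148 W

408682.3148 W


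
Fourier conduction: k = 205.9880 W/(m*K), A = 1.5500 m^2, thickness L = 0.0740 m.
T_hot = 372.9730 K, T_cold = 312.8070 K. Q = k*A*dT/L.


dT = 60.1660 K
Q = 205.9880 * 1.5500 * 60.1660 / 0.0740 = 259593.0367 W

259593.0367 W


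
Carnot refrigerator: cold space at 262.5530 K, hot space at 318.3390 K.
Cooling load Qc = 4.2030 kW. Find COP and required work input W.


COP = 262.5530 / 55.7860 = 4.7064
W = 4.2030 / 4.7064 = 0.8930 kW

COP = 4.7064, W = 0.8930 kW


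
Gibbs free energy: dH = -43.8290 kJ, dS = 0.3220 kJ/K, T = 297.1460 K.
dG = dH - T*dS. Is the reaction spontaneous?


T*dS = 297.1460 * 0.3220 = 95.6810 kJ
dG = -43.8290 - 95.6810 = -139.5100 kJ (spontaneous)

dG = -139.5100 kJ, spontaneous


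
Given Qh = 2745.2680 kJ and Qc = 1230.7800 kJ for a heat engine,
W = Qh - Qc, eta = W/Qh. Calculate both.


W = 2745.2680 - 1230.7800 = 1514.4880 kJ
eta = 1514.4880 / 2745.2680 = 0.5517 = 55.1672%

W = 1514.4880 kJ, eta = 55.1672%


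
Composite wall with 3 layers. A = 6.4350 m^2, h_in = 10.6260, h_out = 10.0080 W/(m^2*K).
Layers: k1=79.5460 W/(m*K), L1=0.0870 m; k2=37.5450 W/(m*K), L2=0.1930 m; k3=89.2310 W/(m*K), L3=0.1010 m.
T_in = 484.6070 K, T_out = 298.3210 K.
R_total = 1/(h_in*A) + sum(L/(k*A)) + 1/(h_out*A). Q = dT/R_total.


R_conv_in = 1/(10.6260*6.4350) = 0.0146
R_1 = 0.0870/(79.5460*6.4350) = 0.0002
R_2 = 0.1930/(37.5450*6.4350) = 0.0008
R_3 = 0.1010/(89.2310*6.4350) = 0.0002
R_conv_out = 1/(10.0080*6.4350) = 0.0155
R_total = 0.0313 K/W
Q = 186.2860 / 0.0313 = 5952.2366 W

R_total = 0.0313 K/W, Q = 5952.2366 W


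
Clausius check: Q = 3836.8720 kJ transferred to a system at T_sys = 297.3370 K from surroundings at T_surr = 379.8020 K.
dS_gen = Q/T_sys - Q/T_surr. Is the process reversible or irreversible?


dS_sys = 3836.8720/297.3370 = 12.9041 kJ/K
dS_surr = -3836.8720/379.8020 = -10.1023 kJ/K
dS_gen = 12.9041 - 10.1023 = 2.8018 kJ/K (irreversible)

dS_gen = 2.8018 kJ/K, irreversible


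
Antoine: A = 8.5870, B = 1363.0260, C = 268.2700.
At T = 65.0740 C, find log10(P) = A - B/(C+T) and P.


C+T = 333.3440
B/(C+T) = 4.0889
log10(P) = 8.5870 - 4.0889 = 4.4981
P = 10^4.4981 = 31481.3137 mmHg

31481.3137 mmHg


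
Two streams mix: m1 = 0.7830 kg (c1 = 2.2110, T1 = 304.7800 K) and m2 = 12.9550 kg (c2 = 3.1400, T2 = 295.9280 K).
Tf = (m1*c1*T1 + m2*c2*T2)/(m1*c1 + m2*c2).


num = 12565.6054
den = 42.4099
Tf = 296.2893 K

296.2893 K


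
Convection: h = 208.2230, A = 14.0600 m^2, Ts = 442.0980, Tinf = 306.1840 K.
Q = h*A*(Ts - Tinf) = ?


dT = 135.9140 K
Q = 208.2230 * 14.0600 * 135.9140 = 397903.9168 W

397903.9168 W


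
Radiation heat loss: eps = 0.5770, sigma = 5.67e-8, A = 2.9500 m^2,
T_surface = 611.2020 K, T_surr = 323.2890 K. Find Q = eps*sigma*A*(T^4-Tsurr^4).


T^4 = 1.3955e+11
Tsurr^4 = 1.0924e+10
Q = 0.5770 * 5.67e-8 * 2.9500 * 1.2863e+11 = 12414.2701 W

12414.2701 W


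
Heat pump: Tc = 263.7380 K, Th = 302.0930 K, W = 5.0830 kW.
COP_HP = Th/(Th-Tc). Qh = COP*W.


COP = 302.0930 / 38.3550 = 7.8762
Qh = 7.8762 * 5.0830 = 40.0349 kW

COP = 7.8762, Qh = 40.0349 kW


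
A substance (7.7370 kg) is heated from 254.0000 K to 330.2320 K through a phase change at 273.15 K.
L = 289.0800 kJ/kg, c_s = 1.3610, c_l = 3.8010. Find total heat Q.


Q1 (sensible, solid) = 7.7370 * 1.3610 * 19.1500 = 201.6506 kJ
Q2 (latent) = 7.7370 * 289.0800 = 2236.6120 kJ
Q3 (sensible, liquid) = 7.7370 * 3.8010 * 57.0820 = 1678.6867 kJ
Q_total = 4116.9492 kJ

4116.9492 kJ


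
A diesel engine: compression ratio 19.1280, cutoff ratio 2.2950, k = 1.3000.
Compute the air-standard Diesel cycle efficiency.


r^(k-1) = 2.4238
rc^k = 2.9445
eta = 0.5235 = 52.3456%

52.3456%


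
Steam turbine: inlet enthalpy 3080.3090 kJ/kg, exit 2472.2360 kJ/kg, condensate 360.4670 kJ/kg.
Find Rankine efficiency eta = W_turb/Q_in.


W = 608.0730 kJ/kg
Q_in = 2719.8420 kJ/kg
eta = 0.2236 = 22.3569%

eta = 22.3569%


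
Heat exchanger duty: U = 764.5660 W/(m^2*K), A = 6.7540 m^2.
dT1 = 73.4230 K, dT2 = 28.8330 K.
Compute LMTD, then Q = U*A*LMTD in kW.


LMTD = 47.7043 K
Q = 764.5660 * 6.7540 * 47.7043 = 246339.1963 W = 246.3392 kW

246.3392 kW


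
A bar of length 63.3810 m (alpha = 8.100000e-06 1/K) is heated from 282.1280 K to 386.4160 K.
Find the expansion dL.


dT = 104.2880 K
dL = 8.100000e-06 * 63.3810 * 104.2880 = 0.053540 m
L_final = 63.434540 m

dL = 0.053540 m


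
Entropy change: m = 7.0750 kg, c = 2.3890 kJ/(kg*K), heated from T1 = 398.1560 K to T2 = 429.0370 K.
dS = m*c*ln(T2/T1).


T2/T1 = 1.0776
ln(T2/T1) = 0.0747
dS = 7.0750 * 2.3890 * 0.0747 = 1.2626 kJ/K

1.2626 kJ/K


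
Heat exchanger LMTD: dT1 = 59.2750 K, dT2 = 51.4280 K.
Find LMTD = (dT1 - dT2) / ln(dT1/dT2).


dT1/dT2 = 1.1526
ln(dT1/dT2) = 0.1420
LMTD = 7.8470 / 0.1420 = 55.2587 K

55.2587 K


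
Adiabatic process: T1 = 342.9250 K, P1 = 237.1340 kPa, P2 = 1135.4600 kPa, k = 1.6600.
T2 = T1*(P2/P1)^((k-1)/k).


(k-1)/k = 0.3976
(P2/P1)^exp = 1.8639
T2 = 342.9250 * 1.8639 = 639.1921 K

639.1921 K


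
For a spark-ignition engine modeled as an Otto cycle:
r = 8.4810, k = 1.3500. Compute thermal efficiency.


r^(k-1) = 2.1133
eta = 1 - 1/2.1133 = 0.5268 = 52.6801%

52.6801%


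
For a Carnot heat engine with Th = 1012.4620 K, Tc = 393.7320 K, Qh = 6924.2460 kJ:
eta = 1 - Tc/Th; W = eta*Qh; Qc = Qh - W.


eta = 1 - 393.7320/1012.4620 = 0.6111
W = 0.6111 * 6924.2460 = 4231.5057 kJ
Qc = 6924.2460 - 4231.5057 = 2692.7403 kJ

eta = 61.1114%, W = 4231.5057 kJ, Qc = 2692.7403 kJ


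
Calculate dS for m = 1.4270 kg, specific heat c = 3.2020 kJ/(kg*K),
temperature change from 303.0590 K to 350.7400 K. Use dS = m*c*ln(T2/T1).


T2/T1 = 1.1573
ln(T2/T1) = 0.1461
dS = 1.4270 * 3.2020 * 0.1461 = 0.6676 kJ/K

0.6676 kJ/K


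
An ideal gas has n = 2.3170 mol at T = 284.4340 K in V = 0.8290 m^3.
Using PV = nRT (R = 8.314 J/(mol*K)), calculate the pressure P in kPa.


P = nRT/V = 2.3170 * 8.314 * 284.4340 / 0.8290
= 5479.2052 / 0.8290 = 6609.4152 Pa = 6.6094 kPa

6.6094 kPa


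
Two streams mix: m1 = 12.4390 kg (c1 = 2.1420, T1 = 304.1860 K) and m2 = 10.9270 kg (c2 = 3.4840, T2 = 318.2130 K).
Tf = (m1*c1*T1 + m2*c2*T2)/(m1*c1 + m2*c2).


num = 20219.0979
den = 64.7140
Tf = 312.4377 K

312.4377 K


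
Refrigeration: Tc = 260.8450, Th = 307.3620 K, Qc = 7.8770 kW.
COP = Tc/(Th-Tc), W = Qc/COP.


COP = 260.8450 / 46.5170 = 5.6075
W = 7.8770 / 5.6075 = 1.4047 kW

COP = 5.6075, W = 1.4047 kW


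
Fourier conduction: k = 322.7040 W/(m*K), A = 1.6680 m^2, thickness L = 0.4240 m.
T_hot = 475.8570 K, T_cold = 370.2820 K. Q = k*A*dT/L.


dT = 105.5750 K
Q = 322.7040 * 1.6680 * 105.5750 / 0.4240 = 134028.0282 W

134028.0282 W


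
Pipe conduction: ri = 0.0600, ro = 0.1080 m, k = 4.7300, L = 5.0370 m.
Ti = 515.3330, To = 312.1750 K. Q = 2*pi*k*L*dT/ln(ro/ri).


dT = 203.1580 K
ln(ro/ri) = 0.5878
Q = 2*pi*4.7300*5.0370*203.1580 / 0.5878 = 51740.0876 W

51740.0876 W


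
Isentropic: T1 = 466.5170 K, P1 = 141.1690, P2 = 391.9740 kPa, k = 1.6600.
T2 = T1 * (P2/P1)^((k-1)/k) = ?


(k-1)/k = 0.3976
(P2/P1)^exp = 1.5009
T2 = 466.5170 * 1.5009 = 700.1739 K

700.1739 K


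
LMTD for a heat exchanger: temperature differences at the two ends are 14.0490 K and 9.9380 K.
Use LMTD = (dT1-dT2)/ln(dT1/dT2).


dT1/dT2 = 1.4137
ln(dT1/dT2) = 0.3462
LMTD = 4.1110 / 0.3462 = 11.8751 K

11.8751 K


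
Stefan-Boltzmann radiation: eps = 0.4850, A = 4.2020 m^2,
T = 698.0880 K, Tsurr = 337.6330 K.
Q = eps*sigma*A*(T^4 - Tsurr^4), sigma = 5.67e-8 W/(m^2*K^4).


T^4 = 2.3749e+11
Tsurr^4 = 1.2995e+10
Q = 0.4850 * 5.67e-8 * 4.2020 * 2.2449e+11 = 25940.7438 W

25940.7438 W


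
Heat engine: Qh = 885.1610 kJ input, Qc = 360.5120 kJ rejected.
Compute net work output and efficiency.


W = 885.1610 - 360.5120 = 524.6490 kJ
eta = 524.6490 / 885.1610 = 0.5927 = 59.2716%

W = 524.6490 kJ, eta = 59.2716%


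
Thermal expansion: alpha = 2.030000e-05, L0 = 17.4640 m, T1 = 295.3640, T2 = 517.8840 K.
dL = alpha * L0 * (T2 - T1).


dT = 222.5200 K
dL = 2.030000e-05 * 17.4640 * 222.5200 = 0.078888 m
L_final = 17.542888 m

dL = 0.078888 m


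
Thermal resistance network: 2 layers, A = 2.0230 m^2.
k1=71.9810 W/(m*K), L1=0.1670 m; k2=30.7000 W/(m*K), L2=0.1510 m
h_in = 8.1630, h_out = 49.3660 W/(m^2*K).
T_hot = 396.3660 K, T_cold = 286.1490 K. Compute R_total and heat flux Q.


R_conv_in = 1/(8.1630*2.0230) = 0.0606
R_1 = 0.1670/(71.9810*2.0230) = 0.0011
R_2 = 0.1510/(30.7000*2.0230) = 0.0024
R_conv_out = 1/(49.3660*2.0230) = 0.0100
R_total = 0.0741 K/W
Q = 110.2170 / 0.0741 = 1486.4653 W

R_total = 0.0741 K/W, Q = 1486.4653 W


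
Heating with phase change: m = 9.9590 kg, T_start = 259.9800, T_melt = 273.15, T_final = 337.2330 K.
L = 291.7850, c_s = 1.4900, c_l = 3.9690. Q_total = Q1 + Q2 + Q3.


Q1 (sensible, solid) = 9.9590 * 1.4900 * 13.1700 = 195.4284 kJ
Q2 (latent) = 9.9590 * 291.7850 = 2905.8868 kJ
Q3 (sensible, liquid) = 9.9590 * 3.9690 * 64.0830 = 2533.0261 kJ
Q_total = 5634.3414 kJ

5634.3414 kJ


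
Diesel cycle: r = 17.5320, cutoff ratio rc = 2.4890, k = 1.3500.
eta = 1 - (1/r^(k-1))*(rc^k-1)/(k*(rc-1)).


r^(k-1) = 2.7248
rc^k = 3.4248
eta = 0.5573 = 55.7305%

55.7305%


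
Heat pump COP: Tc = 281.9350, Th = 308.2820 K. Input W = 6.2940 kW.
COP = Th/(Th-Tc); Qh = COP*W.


COP = 308.2820 / 26.3470 = 11.7008
Qh = 11.7008 * 6.2940 = 73.6451 kW

COP = 11.7008, Qh = 73.6451 kW


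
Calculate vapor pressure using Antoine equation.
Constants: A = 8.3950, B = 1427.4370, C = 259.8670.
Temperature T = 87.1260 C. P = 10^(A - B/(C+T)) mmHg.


C+T = 346.9930
B/(C+T) = 4.1137
log10(P) = 8.3950 - 4.1137 = 4.2813
P = 10^4.2813 = 19110.2213 mmHg

19110.2213 mmHg


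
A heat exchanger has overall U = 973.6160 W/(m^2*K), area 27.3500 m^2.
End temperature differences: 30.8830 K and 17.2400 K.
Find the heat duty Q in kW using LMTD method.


LMTD = 23.4024 K
Q = 973.6160 * 27.3500 * 23.4024 = 623169.2568 W = 623.1693 kW

623.1693 kW


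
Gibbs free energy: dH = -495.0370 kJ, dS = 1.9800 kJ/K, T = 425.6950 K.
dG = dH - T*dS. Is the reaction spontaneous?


T*dS = 425.6950 * 1.9800 = 842.8761 kJ
dG = -495.0370 - 842.8761 = -1337.9131 kJ (spontaneous)

dG = -1337.9131 kJ, spontaneous


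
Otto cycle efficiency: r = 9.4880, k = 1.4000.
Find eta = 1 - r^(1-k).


r^(k-1) = 2.4596
eta = 1 - 1/2.4596 = 0.5934 = 59.3435%

59.3435%


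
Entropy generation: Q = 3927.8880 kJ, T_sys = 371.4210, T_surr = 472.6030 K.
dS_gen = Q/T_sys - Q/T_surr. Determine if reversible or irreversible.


dS_sys = 3927.8880/371.4210 = 10.5753 kJ/K
dS_surr = -3927.8880/472.6030 = -8.3112 kJ/K
dS_gen = 10.5753 - 8.3112 = 2.2641 kJ/K (irreversible)

dS_gen = 2.2641 kJ/K, irreversible


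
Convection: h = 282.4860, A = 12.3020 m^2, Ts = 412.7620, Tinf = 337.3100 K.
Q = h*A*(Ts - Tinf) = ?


dT = 75.4520 K
Q = 282.4860 * 12.3020 * 75.4520 = 262206.4724 W

262206.4724 W


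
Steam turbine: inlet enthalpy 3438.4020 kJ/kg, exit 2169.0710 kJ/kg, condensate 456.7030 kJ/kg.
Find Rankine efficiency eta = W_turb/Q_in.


W = 1269.3310 kJ/kg
Q_in = 2981.6990 kJ/kg
eta = 0.4257 = 42.5707%

eta = 42.5707%


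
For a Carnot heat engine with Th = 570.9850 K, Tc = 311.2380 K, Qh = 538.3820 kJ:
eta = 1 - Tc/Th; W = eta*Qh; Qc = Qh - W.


eta = 1 - 311.2380/570.9850 = 0.4549
W = 0.4549 * 538.3820 = 244.9156 kJ
Qc = 538.3820 - 244.9156 = 293.4664 kJ

eta = 45.4910%, W = 244.9156 kJ, Qc = 293.4664 kJ


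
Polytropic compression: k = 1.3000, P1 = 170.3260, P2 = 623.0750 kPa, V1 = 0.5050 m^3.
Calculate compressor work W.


(k-1)/k = 0.2308
(P2/P1)^exp = 1.3489
W = 4.3333 * 170.3260 * 0.5050 * (1.3489 - 1) = 130.0492 kJ

130.0492 kJ


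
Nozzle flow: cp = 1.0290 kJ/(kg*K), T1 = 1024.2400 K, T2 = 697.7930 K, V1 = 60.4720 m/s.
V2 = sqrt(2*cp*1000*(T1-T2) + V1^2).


dT = 326.4470 K
2*cp*1000*dT = 671827.9260
V1^2 = 3656.8628
V2 = sqrt(675484.7888) = 821.8788 m/s

821.8788 m/s


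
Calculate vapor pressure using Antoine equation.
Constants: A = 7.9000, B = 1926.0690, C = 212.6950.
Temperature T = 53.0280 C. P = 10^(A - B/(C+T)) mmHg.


C+T = 265.7230
B/(C+T) = 7.2484
log10(P) = 7.9000 - 7.2484 = 0.6516
P = 10^0.6516 = 4.4832 mmHg

4.4832 mmHg


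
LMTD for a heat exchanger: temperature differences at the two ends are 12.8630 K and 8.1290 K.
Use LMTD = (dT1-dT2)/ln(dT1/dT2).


dT1/dT2 = 1.5824
ln(dT1/dT2) = 0.4589
LMTD = 4.7340 / 0.4589 = 10.3156 K

10.3156 K


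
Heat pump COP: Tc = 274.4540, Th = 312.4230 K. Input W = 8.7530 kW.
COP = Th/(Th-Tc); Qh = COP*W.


COP = 312.4230 / 37.9690 = 8.2284
Qh = 8.2284 * 8.7530 = 72.0229 kW

COP = 8.2284, Qh = 72.0229 kW


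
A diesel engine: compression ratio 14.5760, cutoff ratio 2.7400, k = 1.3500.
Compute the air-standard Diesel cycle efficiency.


r^(k-1) = 2.5543
rc^k = 3.8991
eta = 0.5168 = 51.6824%

51.6824%


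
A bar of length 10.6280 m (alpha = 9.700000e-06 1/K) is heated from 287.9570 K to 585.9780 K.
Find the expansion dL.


dT = 298.0210 K
dL = 9.700000e-06 * 10.6280 * 298.0210 = 0.030723 m
L_final = 10.658723 m

dL = 0.030723 m


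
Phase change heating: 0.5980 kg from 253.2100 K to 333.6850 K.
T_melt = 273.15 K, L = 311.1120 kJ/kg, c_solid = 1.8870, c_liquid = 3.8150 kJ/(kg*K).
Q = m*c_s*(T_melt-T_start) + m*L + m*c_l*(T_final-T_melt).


Q1 (sensible, solid) = 0.5980 * 1.8870 * 19.9400 = 22.5008 kJ
Q2 (latent) = 0.5980 * 311.1120 = 186.0450 kJ
Q3 (sensible, liquid) = 0.5980 * 3.8150 * 60.5350 = 138.1027 kJ
Q_total = 346.6485 kJ

346.6485 kJ


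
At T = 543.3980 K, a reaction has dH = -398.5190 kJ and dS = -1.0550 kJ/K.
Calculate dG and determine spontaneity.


T*dS = 543.3980 * -1.0550 = -573.2849 kJ
dG = -398.5190 + 573.2849 = 174.7659 kJ (non-spontaneous)

dG = 174.7659 kJ, non-spontaneous


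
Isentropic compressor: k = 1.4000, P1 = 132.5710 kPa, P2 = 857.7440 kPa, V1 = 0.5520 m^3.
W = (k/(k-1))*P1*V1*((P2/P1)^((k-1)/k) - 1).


(k-1)/k = 0.2857
(P2/P1)^exp = 1.7049
W = 3.5000 * 132.5710 * 0.5520 * (1.7049 - 1) = 180.5334 kJ

180.5334 kJ


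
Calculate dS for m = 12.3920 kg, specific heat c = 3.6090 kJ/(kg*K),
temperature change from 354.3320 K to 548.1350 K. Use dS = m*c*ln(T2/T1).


T2/T1 = 1.5470
ln(T2/T1) = 0.4363
dS = 12.3920 * 3.6090 * 0.4363 = 19.5120 kJ/K

19.5120 kJ/K


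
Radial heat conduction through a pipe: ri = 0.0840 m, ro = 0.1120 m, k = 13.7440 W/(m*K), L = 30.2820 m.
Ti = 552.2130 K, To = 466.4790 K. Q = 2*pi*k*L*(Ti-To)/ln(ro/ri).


dT = 85.7340 K
ln(ro/ri) = 0.2877
Q = 2*pi*13.7440*30.2820*85.7340 / 0.2877 = 779323.6535 W

779323.6535 W


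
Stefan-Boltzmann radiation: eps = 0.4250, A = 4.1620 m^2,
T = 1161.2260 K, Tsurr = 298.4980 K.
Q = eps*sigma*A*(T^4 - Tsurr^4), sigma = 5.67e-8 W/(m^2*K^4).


T^4 = 1.8183e+12
Tsurr^4 = 7.9390e+09
Q = 0.4250 * 5.67e-8 * 4.1620 * 1.8104e+12 = 181568.5908 W

181568.5908 W


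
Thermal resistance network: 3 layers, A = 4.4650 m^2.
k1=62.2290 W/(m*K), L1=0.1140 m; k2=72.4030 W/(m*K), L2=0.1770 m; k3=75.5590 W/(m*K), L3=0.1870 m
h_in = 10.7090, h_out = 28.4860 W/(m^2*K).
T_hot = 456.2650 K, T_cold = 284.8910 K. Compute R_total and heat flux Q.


R_conv_in = 1/(10.7090*4.4650) = 0.0209
R_1 = 0.1140/(62.2290*4.4650) = 0.0004
R_2 = 0.1770/(72.4030*4.4650) = 0.0005
R_3 = 0.1870/(75.5590*4.4650) = 0.0006
R_conv_out = 1/(28.4860*4.4650) = 0.0079
R_total = 0.0303 K/W
Q = 171.3740 / 0.0303 = 5658.1516 W

R_total = 0.0303 K/W, Q = 5658.1516 W


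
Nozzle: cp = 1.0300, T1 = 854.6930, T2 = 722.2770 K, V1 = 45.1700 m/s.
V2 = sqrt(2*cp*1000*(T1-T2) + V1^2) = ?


dT = 132.4160 K
2*cp*1000*dT = 272776.9600
V1^2 = 2040.3289
V2 = sqrt(274817.2889) = 524.2302 m/s

524.2302 m/s
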